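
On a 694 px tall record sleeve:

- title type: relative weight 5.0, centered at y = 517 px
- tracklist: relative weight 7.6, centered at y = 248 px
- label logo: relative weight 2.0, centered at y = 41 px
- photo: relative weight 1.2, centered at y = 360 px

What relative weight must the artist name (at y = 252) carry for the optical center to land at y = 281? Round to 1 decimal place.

w ≈ 18.8

Known weights sum to 5.0 + 7.6 + 2.0 + 1.2 = 15.8; their moment is 5.0·517 + 7.6·248 + 2.0·41 + 1.2·360 = 4983.8.
Balance at y = 281 requires (4983.8 + w·252) / (15.8 + w) = 281.
So w = (281·15.8 − 4983.8)/(252 − 281) = -544.0/-29 ≈ 18.76.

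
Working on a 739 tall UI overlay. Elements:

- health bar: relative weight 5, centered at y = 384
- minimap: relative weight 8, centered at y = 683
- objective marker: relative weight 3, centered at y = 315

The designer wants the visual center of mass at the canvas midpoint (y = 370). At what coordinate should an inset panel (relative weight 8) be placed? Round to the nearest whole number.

y ≈ 69

New total weight: (5 + 8 + 3) + 8 = 24.
Along y: (8329 + 8·y) / 24 = 370 (existing moment 5·384 + 8·683 + 3·315 = 8329) ⇒ y = (8880 − 8329) / 8 ≈ 68.88.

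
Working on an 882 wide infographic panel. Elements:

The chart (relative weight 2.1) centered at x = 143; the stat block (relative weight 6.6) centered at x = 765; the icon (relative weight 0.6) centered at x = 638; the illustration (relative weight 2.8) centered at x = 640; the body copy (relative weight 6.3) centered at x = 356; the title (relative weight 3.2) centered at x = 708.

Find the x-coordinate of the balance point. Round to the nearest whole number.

x ≈ 557

Total weight = 2.1 + 6.6 + 0.6 + 2.8 + 6.3 + 3.2 = 21.6.
Σw·x = 12032.5; x̄ = 12032.5/21.6 ≈ 557.06.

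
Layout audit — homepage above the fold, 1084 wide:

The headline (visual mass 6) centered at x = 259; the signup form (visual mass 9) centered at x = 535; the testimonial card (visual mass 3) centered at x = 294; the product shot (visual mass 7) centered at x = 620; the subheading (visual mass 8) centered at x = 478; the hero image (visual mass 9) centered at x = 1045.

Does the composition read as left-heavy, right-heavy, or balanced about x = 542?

Σw = 6 + 9 + 3 + 7 + 8 + 9 = 42.
x-moment: 6·259 + 9·535 + 3·294 + 7·620 + 8·478 + 9·1045 = 24820; centroid 24820/42 ≈ 590.95.
591.0 vs midline 542 → right-heavy.

right-heavy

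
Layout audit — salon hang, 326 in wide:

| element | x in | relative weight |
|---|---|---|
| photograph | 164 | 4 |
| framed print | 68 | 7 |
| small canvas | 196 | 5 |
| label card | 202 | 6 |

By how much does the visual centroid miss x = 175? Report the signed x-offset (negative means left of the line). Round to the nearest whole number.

≈ -24 in

Total weight = 4 + 7 + 5 + 6 = 22.
Σw·x = 4·164 + 7·68 + 5·196 + 6·202 = 3324, so x̄ = 3324/22 ≈ 151.09.
Against x = 175, that's 151.09 − 175 = -23.91.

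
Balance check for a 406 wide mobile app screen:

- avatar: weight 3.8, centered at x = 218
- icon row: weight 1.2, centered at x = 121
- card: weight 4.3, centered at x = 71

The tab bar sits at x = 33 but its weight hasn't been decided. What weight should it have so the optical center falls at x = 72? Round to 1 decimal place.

w ≈ 15.6

Existing Σw = 9.3 (3.8 + 1.2 + 4.3); existing moment 3.8·218 + 1.2·121 + 4.3·71 = 1278.9.
For the centroid to hit 72: (1278.9 + w·33) / (9.3 + w) = 72.
So w = (72·9.3 − 1278.9)/(33 − 72) = -609.3/-39 ≈ 15.62.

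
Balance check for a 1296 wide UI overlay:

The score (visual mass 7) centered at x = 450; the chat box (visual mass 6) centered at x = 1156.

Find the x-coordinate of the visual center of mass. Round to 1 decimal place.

x ≈ 775.8

Σw = 7 + 6 = 13.
Σw·x = 7·450 + 6·1156 = 10086, so x̄ = 10086/13 ≈ 775.85.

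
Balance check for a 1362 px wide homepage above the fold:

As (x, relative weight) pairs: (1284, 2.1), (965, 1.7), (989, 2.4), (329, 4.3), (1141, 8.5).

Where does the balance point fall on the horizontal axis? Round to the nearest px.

x ≈ 938

Σw = 2.1 + 1.7 + 2.4 + 4.3 + 8.5 = 19.0.
x: (2.1·1284 + 1.7·965 + 2.4·989 + 4.3·329 + 8.5·1141) / 19.0 = 17823.7 / 19.0 ≈ 938.09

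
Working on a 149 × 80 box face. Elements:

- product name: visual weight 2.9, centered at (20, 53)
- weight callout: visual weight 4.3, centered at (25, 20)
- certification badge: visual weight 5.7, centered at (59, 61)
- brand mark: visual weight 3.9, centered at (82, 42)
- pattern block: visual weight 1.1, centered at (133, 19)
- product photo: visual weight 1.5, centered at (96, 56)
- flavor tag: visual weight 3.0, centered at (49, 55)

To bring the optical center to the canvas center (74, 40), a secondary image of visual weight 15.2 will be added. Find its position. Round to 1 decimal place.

(100.2, 31.8)

With the secondary image, Σw becomes 2.9 + 4.3 + 5.7 + 3.9 + 1.1 + 1.5 + 3.0 + 15.2 = 37.6.
x: need Σw·x = 37.6·74 = 2782.4. Existing = 2.9·20 + 4.3·25 + 5.7·59 + 3.9·82 + 1.1·133 + 1.5·96 + 3.0·49 = 1258.9. Remainder 1523.5 / 15.2 ≈ 100.23.
y: need Σw·y = 37.6·40 = 1504.0. Existing = 2.9·53 + 4.3·20 + 5.7·61 + 3.9·42 + 1.1·19 + 1.5·56 + 3.0·55 = 1021.1. Remainder 482.9 / 15.2 ≈ 31.77.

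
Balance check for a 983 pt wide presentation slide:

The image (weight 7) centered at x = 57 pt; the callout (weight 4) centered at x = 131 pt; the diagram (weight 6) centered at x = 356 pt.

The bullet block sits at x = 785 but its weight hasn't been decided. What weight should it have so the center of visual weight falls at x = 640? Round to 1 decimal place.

w ≈ 53.9

Known weights sum to 7 + 4 + 6 = 17; their moment is 7·57 + 4·131 + 6·356 = 3059.
Balance at x = 640 requires (3059 + w·785) / (17 + w) = 640.
Rearranging, w·(785 − 640) = 640·17 − 3059 = 7821, so w ≈ 7821/145 = 53.94.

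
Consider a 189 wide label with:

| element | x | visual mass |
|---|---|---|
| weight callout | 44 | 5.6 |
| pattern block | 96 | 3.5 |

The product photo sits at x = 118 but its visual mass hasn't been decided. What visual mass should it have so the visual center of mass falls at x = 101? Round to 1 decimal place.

w ≈ 19.8

Fixed elements: Σw = 5.6 + 3.5 = 9.1, Σw·x = 5.6·44 + 3.5·96 = 582.4.
For the centroid to hit 101: (582.4 + w·118) / (9.1 + w) = 101.
Rearranging, w·(118 − 101) = 101·9.1 − 582.4 = 336.7, so w ≈ 336.7/17 = 19.81.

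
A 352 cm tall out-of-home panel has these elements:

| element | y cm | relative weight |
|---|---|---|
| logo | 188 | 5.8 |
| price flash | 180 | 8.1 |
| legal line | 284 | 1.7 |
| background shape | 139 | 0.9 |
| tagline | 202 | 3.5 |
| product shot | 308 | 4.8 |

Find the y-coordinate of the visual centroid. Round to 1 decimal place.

Weights sum to 5.8 + 8.1 + 1.7 + 0.9 + 3.5 + 4.8 = 24.8.
y: moment 5341.7 / weight 24.8 ≈ 215.39

y ≈ 215.4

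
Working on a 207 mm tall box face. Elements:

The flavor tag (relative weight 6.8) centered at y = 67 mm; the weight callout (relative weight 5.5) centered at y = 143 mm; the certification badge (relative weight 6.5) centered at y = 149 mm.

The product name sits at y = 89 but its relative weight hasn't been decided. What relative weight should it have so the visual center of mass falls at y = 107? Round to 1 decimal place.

w ≈ 11.1

Known weights sum to 6.8 + 5.5 + 6.5 = 18.8; their moment is 6.8·67 + 5.5·143 + 6.5·149 = 2210.6.
For the centroid to hit 107: (2210.6 + w·89) / (18.8 + w) = 107.
So w = (107·18.8 − 2210.6)/(89 − 107) = -199.0/-18 ≈ 11.06.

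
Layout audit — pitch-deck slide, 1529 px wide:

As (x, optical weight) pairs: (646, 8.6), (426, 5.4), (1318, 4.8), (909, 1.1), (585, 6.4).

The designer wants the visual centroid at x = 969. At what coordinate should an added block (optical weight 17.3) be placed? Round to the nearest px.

x ≈ 1348

With the added block, Σw becomes 8.6 + 5.4 + 4.8 + 1.1 + 6.4 + 17.3 = 43.6.
x: need Σw·x = 43.6·969 = 42248.4. Existing = 8.6·646 + 5.4·426 + 4.8·1318 + 1.1·909 + 6.4·585 = 18926.3. Remainder 23322.1 / 17.3 ≈ 1348.10.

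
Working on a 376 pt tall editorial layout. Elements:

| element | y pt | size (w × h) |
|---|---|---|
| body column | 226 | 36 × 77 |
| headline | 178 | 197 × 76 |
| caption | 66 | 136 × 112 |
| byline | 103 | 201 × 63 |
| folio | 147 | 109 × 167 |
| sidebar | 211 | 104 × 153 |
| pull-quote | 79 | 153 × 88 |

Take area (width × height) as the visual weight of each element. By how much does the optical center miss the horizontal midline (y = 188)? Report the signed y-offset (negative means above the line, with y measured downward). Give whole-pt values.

Taking area as weight: body column 36·77 = 2772, headline 197·76 = 14972, caption 136·112 = 15232, byline 201·63 = 12663, folio 109·167 = 18203, sidebar 104·153 = 15912, pull-quote 153·88 = 13464. Sum 93218.
y-moment: 2772·226 + 14972·178 + 15232·66 + 12663·103 + 18203·147 + 15912·211 + 13464·79 = 12698018; centroid 12698018/93218 ≈ 136.22.
Offset from y = 188: 136.22 − 188 ≈ -51.78.

≈ -52 pt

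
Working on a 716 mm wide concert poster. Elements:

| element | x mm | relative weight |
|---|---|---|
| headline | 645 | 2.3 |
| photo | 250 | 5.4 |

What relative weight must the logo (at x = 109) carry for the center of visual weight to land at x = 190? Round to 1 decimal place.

w ≈ 16.9

Existing Σw = 7.7 (2.3 + 5.4); existing moment 2.3·645 + 5.4·250 = 2833.5.
For the centroid to hit 190: (2833.5 + w·109) / (7.7 + w) = 190.
Solving: w = (190·7.7 − 2833.5) / (109 − 190) = -1370.5 / -81 ≈ 16.92.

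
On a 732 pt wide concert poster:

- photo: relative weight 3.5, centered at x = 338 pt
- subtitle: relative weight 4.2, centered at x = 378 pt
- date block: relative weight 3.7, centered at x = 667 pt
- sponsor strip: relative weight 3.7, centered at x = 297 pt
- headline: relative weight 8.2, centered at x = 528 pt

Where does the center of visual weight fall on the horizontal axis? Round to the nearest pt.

x ≈ 458

Weights sum to 3.5 + 4.2 + 3.7 + 3.7 + 8.2 = 23.3.
x-moment: 3.5·338 + 4.2·378 + 3.7·667 + 3.7·297 + 8.2·528 = 10667.0; centroid 10667.0/23.3 ≈ 457.81.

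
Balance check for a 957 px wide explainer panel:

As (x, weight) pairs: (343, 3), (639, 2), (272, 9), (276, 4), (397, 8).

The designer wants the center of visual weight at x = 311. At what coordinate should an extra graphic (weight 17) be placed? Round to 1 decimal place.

x ≈ 255.2

After adding the extra graphic, total weight = 3 + 2 + 9 + 4 + 8 + 17 = 43.
x: target moment 43×311 = 13373; current 3·343 + 2·639 + 9·272 + 4·276 + 8·397 = 9035; the extra graphic supplies 4338, so x = 4338/17 ≈ 255.18.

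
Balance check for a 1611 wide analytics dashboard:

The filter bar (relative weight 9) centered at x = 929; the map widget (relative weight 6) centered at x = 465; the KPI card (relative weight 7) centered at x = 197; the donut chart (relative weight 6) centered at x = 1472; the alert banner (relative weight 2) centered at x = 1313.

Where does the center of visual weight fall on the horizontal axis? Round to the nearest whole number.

x ≈ 800

Total weight = 9 + 6 + 7 + 6 + 2 = 30.
x: (9·929 + 6·465 + 7·197 + 6·1472 + 2·1313) / 30 = 23988 / 30 ≈ 799.60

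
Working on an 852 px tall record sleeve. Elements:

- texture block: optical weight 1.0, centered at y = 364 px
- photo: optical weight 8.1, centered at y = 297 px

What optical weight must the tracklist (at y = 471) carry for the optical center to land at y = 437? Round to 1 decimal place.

w ≈ 35.5

Fixed elements: Σw = 1.0 + 8.1 = 9.1, Σw·y = 1.0·364 + 8.1·297 = 2769.7.
Set Σw·y/Σw = 437: (2769.7 + 471w) = 437·(9.1 + w).
Rearranging, w·(471 − 437) = 437·9.1 − 2769.7 = 1207.0, so w ≈ 1207.0/34 = 35.50.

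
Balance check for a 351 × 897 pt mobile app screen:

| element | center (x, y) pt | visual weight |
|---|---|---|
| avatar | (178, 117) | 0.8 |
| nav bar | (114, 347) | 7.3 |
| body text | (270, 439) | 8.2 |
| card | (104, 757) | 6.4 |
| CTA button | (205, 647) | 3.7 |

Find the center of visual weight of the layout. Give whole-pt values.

Weights sum to 0.8 + 7.3 + 8.2 + 6.4 + 3.7 = 26.4.
x: (0.8·178 + 7.3·114 + 8.2·270 + 6.4·104 + 3.7·205) / 26.4 = 4612.7 / 26.4 ≈ 174.72
y: (0.8·117 + 7.3·347 + 8.2·439 + 6.4·757 + 3.7·647) / 26.4 = 13465.2 / 26.4 ≈ 510.05

(175, 510)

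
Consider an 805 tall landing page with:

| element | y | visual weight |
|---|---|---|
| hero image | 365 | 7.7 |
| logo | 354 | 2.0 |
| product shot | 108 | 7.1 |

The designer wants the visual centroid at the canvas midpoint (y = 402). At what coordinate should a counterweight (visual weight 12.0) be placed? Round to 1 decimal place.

With the counterweight, Σw becomes 7.7 + 2.0 + 7.1 + 12.0 = 28.8.
Along y: (4285.3 + 12.0·y) / 28.8 = 402 (existing moment 7.7·365 + 2.0·354 + 7.1·108 = 4285.3) ⇒ y = (11577.6 − 4285.3) / 12.0 ≈ 607.69.

y ≈ 607.7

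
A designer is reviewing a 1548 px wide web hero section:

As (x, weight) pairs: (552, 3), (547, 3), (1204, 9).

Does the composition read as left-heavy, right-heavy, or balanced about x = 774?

Weights sum to 3 + 3 + 9 = 15.
x: (3·552 + 3·547 + 9·1204) / 15 = 14133 / 15 ≈ 942.20
Since 942.2 is right of 774, the composition reads right-heavy.

right-heavy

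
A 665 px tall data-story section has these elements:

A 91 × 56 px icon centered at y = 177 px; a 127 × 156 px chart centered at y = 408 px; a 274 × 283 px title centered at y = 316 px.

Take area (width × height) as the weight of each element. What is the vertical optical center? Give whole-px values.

y ≈ 327

Areas: icon 91·56 = 5096, chart 127·156 = 19812, title 274·283 = 77542. Total weight = 102450.
y: (5096·177 + 19812·408 + 77542·316) / 102450 = 33488560 / 102450 ≈ 326.88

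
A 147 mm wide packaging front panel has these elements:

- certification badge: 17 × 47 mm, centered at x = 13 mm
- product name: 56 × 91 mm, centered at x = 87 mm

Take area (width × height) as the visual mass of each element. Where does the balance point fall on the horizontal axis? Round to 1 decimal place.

x ≈ 77.0

Areas → weights: certification badge 17·47 = 799, product name 56·91 = 5096; Σw = 5895.
x-moment: 799·13 + 5096·87 = 453739; centroid 453739/5895 ≈ 76.97.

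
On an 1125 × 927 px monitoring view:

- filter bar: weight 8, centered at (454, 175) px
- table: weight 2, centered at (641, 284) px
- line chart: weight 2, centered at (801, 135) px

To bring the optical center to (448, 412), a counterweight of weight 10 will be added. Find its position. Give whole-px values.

With the counterweight, Σw becomes 8 + 2 + 2 + 10 = 22.
x: need Σw·x = 22·448 = 9856. Existing = 8·454 + 2·641 + 2·801 = 6516. Remainder 3340 / 10 ≈ 334.00.
y: need Σw·y = 22·412 = 9064. Existing = 8·175 + 2·284 + 2·135 = 2238. Remainder 6826 / 10 ≈ 682.60.

(334, 683)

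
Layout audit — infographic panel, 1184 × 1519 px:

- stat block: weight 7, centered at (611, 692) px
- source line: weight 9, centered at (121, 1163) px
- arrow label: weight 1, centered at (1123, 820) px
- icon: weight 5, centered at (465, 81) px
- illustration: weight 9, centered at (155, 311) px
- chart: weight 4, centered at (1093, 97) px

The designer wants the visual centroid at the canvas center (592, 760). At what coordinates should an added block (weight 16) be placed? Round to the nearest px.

(976, 1190)

New total weight: (7 + 9 + 1 + 5 + 9 + 4) + 16 = 51.
x: target moment 51×592 = 30192; current 7·611 + 9·121 + 1·1123 + 5·465 + 9·155 + 4·1093 = 14581; the added block supplies 15611, so x = 15611/16 ≈ 975.69.
y: target moment 51×760 = 38760; current 7·692 + 9·1163 + 1·820 + 5·81 + 9·311 + 4·97 = 19723; the added block supplies 19037, so y = 19037/16 ≈ 1189.81.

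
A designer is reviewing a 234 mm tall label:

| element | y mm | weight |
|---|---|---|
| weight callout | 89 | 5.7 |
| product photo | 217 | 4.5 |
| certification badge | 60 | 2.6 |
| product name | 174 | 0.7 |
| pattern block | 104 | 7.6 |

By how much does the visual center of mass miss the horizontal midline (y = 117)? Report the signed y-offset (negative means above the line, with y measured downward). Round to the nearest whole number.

Weights sum to 5.7 + 4.5 + 2.6 + 0.7 + 7.6 = 21.1.
y: (5.7·89 + 4.5·217 + 2.6·60 + 0.7·174 + 7.6·104) / 21.1 = 2552.0 / 21.1 ≈ 120.95
Offset from y = 117: 120.95 − 117 ≈ 3.95.

≈ 4 mm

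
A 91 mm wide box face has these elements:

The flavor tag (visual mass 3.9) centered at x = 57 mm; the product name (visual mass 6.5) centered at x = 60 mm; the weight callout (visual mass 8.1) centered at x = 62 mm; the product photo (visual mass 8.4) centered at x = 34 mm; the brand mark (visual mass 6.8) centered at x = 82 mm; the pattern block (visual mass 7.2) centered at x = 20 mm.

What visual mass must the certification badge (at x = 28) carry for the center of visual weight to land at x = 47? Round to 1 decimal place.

Fixed elements: Σw = 3.9 + 6.5 + 8.1 + 8.4 + 6.8 + 7.2 = 40.9, Σw·x = 3.9·57 + 6.5·60 + 8.1·62 + 8.4·34 + 6.8·82 + 7.2·20 = 2101.7.
For the centroid to hit 47: (2101.7 + w·28) / (40.9 + w) = 47.
Solving: w = (47·40.9 − 2101.7) / (28 − 47) = -179.4 / -19 ≈ 9.44.

w ≈ 9.4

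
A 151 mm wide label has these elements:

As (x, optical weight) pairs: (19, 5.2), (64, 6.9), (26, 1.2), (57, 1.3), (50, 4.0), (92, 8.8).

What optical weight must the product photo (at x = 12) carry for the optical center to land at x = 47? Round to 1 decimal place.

w ≈ 10.5

Known weights sum to 5.2 + 6.9 + 1.2 + 1.3 + 4.0 + 8.8 = 27.4; their moment is 5.2·19 + 6.9·64 + 1.2·26 + 1.3·57 + 4.0·50 + 8.8·92 = 1655.3.
Set Σw·x/Σw = 47: (1655.3 + 12w) = 47·(27.4 + w).
Rearranging, w·(12 − 47) = 47·27.4 − 1655.3 = -367.5, so w ≈ -367.5/-35 = 10.50.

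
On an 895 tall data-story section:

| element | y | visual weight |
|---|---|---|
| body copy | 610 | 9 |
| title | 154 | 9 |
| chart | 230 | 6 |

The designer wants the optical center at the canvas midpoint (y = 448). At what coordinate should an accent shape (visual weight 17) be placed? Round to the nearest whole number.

With the accent shape, Σw becomes 9 + 9 + 6 + 17 = 41.
Along y: (8256 + 17·y) / 41 = 448 (existing moment 9·610 + 9·154 + 6·230 = 8256) ⇒ y = (18368 − 8256) / 17 ≈ 594.82.

y ≈ 595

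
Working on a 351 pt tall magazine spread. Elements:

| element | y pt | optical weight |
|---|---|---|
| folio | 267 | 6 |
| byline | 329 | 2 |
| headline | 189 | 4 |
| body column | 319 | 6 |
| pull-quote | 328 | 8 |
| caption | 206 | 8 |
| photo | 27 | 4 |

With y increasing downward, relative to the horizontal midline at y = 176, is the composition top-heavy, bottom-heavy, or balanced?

bottom-heavy

Σw = 6 + 2 + 4 + 6 + 8 + 8 + 4 = 38.
y: moment 9310 / weight 38 ≈ 245.00
245.0 vs midline 176 → bottom-heavy.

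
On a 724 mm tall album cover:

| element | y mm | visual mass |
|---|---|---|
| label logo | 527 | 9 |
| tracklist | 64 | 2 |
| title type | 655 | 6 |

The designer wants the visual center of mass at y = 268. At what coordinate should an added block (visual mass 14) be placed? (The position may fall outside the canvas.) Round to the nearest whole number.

After adding the added block, total weight = 9 + 2 + 6 + 14 = 31.
Along y: (8801 + 14·y) / 31 = 268 (existing moment 9·527 + 2·64 + 6·655 = 8801) ⇒ y = (8308 − 8801) / 14 ≈ -35.21.

y ≈ -35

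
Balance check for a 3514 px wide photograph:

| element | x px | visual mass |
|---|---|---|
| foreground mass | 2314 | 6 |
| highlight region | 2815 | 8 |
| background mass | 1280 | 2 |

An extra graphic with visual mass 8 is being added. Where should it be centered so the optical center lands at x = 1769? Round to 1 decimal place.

x ≈ 436.5

New total weight: (6 + 8 + 2) + 8 = 24.
x: target moment 24×1769 = 42456; current 6·2314 + 8·2815 + 2·1280 = 38964; the extra graphic supplies 3492, so x = 3492/8 ≈ 436.50.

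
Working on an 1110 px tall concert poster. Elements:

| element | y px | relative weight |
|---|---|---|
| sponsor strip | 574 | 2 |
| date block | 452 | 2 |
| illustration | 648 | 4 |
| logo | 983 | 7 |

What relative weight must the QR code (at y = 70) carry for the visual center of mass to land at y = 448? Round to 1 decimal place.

Existing Σw = 15 (2 + 2 + 4 + 7); existing moment 2·574 + 2·452 + 4·648 + 7·983 = 11525.
For the centroid to hit 448: (11525 + w·70) / (15 + w) = 448.
So w = (448·15 − 11525)/(70 − 448) = -4805/-378 ≈ 12.71.

w ≈ 12.7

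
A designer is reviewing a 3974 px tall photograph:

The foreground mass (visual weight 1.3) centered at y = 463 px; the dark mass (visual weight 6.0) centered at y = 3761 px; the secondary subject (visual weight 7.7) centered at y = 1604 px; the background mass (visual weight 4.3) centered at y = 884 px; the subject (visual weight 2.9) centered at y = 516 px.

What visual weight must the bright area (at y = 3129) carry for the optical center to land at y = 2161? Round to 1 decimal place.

Fixed elements: Σw = 1.3 + 6.0 + 7.7 + 4.3 + 2.9 = 22.2, Σw·y = 1.3·463 + 6.0·3761 + 7.7·1604 + 4.3·884 + 2.9·516 = 40816.3.
Set Σw·y/Σw = 2161: (40816.3 + 3129w) = 2161·(22.2 + w).
Rearranging, w·(3129 − 2161) = 2161·22.2 − 40816.3 = 7157.9, so w ≈ 7157.9/968 = 7.39.

w ≈ 7.4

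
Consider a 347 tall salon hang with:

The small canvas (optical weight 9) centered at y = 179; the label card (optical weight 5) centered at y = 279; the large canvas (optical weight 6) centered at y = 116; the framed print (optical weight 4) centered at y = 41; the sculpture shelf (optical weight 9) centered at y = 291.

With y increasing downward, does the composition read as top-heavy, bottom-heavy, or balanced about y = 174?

Weights sum to 9 + 5 + 6 + 4 + 9 = 33.
y-moment: 9·179 + 5·279 + 6·116 + 4·41 + 9·291 = 6485; centroid 6485/33 ≈ 196.52.
196.5 lies below (larger y than) the midline 174, so the layout is bottom-heavy.

bottom-heavy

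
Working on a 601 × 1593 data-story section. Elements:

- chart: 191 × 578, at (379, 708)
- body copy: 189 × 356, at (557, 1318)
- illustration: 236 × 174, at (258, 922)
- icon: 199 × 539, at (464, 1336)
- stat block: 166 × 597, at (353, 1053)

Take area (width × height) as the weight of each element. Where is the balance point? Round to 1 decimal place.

Areas → weights: chart 191·578 = 110398, body copy 189·356 = 67284, illustration 236·174 = 41064, icon 199·539 = 107261, stat block 166·597 = 99102; Σw = 425109.
x: (110398·379 + 67284·557 + 41064·258 + 107261·464 + 99102·353) / 425109 = 174664652 / 425109 ≈ 410.87
y: (110398·708 + 67284·1318 + 41064·922 + 107261·1336 + 99102·1053) / 425109 = 452358206 / 425109 ≈ 1064.10

(410.9, 1064.1)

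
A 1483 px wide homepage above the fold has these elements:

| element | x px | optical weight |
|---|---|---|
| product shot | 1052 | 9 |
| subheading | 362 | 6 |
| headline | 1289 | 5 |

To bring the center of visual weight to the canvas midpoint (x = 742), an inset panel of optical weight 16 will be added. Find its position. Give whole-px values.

After adding the inset panel, total weight = 9 + 6 + 5 + 16 = 36.
Along x: (18085 + 16·x) / 36 = 742 (existing moment 9·1052 + 6·362 + 5·1289 = 18085) ⇒ x = (26712 − 18085) / 16 ≈ 539.19.

x ≈ 539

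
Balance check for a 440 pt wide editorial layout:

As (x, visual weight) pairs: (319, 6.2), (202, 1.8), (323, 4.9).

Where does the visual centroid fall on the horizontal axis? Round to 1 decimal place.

Weights sum to 6.2 + 1.8 + 4.9 = 12.9.
x: (6.2·319 + 1.8·202 + 4.9·323) / 12.9 = 3924.1 / 12.9 ≈ 304.19

x ≈ 304.2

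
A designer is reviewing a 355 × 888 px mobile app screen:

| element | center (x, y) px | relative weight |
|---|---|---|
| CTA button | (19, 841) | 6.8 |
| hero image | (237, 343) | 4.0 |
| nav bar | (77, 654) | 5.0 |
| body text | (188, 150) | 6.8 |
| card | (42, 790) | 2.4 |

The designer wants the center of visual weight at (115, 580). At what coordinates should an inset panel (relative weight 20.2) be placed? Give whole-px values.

With the inset panel, Σw becomes 6.8 + 4.0 + 5.0 + 6.8 + 2.4 + 20.2 = 45.2.
Along x: (2841.4 + 20.2·x) / 45.2 = 115 (existing moment 6.8·19 + 4.0·237 + 5.0·77 + 6.8·188 + 2.4·42 = 2841.4) ⇒ x = (5198.0 − 2841.4) / 20.2 ≈ 116.66.
Along y: (13276.8 + 20.2·y) / 45.2 = 580 (existing moment 6.8·841 + 4.0·343 + 5.0·654 + 6.8·150 + 2.4·790 = 13276.8) ⇒ y = (26216.0 − 13276.8) / 20.2 ≈ 640.55.

(117, 641)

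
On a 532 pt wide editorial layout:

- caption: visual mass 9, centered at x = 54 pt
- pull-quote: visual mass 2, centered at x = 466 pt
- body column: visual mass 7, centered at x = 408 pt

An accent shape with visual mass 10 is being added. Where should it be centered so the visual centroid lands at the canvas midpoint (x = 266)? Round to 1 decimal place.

x ≈ 317.4

After adding the accent shape, total weight = 9 + 2 + 7 + 10 = 28.
Along x: (4274 + 10·x) / 28 = 266 (existing moment 9·54 + 2·466 + 7·408 = 4274) ⇒ x = (7448 − 4274) / 10 ≈ 317.40.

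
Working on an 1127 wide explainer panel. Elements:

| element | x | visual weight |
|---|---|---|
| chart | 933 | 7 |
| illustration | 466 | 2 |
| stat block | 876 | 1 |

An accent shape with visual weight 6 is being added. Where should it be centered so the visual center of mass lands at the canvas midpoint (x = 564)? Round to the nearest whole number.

After adding the accent shape, total weight = 7 + 2 + 1 + 6 = 16.
x: target moment 16×564 = 9024; current 7·933 + 2·466 + 1·876 = 8339; the accent shape supplies 685, so x = 685/6 ≈ 114.17.

x ≈ 114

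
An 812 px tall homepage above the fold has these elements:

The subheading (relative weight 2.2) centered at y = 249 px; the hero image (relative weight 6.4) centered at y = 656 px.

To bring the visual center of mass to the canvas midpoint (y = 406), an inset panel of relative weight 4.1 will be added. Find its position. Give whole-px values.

y ≈ 100

With the inset panel, Σw becomes 2.2 + 6.4 + 4.1 = 12.7.
Along y: (4746.2 + 4.1·y) / 12.7 = 406 (existing moment 2.2·249 + 6.4·656 = 4746.2) ⇒ y = (5156.2 − 4746.2) / 4.1 ≈ 100.00.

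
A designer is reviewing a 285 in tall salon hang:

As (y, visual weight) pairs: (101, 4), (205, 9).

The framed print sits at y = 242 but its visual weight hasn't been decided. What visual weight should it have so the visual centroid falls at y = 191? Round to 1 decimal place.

w ≈ 4.6

Fixed elements: Σw = 4 + 9 = 13, Σw·y = 4·101 + 9·205 = 2249.
For the centroid to hit 191: (2249 + w·242) / (13 + w) = 191.
So w = (191·13 − 2249)/(242 − 191) = 234/51 ≈ 4.59.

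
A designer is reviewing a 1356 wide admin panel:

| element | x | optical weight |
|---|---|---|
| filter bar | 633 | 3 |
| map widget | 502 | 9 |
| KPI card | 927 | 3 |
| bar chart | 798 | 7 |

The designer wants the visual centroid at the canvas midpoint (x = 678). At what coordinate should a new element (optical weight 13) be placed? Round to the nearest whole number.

x ≈ 688

New total weight: (3 + 9 + 3 + 7) + 13 = 35.
Along x: (14784 + 13·x) / 35 = 678 (existing moment 3·633 + 9·502 + 3·927 + 7·798 = 14784) ⇒ x = (23730 − 14784) / 13 ≈ 688.15.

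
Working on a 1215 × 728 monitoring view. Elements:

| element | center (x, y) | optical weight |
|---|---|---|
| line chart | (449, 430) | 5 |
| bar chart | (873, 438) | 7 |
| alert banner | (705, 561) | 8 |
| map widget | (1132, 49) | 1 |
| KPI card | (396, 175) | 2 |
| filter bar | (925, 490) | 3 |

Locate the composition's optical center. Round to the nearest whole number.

Σw = 5 + 7 + 8 + 1 + 2 + 3 = 26.
Σw·x = 5·449 + 7·873 + 8·705 + 1·1132 + 2·396 + 3·925 = 18695, so x̄ = 18695/26 ≈ 719.04.
Σw·y = 5·430 + 7·438 + 8·561 + 1·49 + 2·175 + 3·490 = 11573, so ȳ = 11573/26 ≈ 445.12.

(719, 445)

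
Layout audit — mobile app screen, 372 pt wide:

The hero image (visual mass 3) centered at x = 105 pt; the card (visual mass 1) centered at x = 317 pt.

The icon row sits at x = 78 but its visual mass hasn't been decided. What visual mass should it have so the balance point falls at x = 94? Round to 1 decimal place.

w ≈ 16.0

Existing Σw = 4 (3 + 1); existing moment 3·105 + 1·317 = 632.
Set Σw·x/Σw = 94: (632 + 78w) = 94·(4 + w).
Solving: w = (94·4 − 632) / (78 − 94) = -256 / -16 ≈ 16.00.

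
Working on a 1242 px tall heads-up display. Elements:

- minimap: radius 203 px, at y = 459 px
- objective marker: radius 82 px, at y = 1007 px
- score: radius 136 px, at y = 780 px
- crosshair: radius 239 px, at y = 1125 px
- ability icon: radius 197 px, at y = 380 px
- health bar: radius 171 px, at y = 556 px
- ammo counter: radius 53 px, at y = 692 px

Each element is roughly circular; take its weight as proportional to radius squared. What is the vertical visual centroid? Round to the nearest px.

Weights ∝ r²: minimap 203² = 41209, objective marker 82² = 6724, score 136² = 18496, crosshair 239² = 57121, ability icon 197² = 38809, health bar 171² = 29241, ammo counter 53² = 2809; Σw = 194409.
y: moment 137323248 / weight 194409 ≈ 706.36

y ≈ 706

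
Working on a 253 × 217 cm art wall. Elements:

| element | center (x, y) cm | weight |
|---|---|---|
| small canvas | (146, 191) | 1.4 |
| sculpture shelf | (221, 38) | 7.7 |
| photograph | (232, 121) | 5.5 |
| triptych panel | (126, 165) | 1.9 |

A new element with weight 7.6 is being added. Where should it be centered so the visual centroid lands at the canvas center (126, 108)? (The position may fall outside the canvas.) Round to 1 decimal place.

With the new element, Σw becomes 1.4 + 7.7 + 5.5 + 1.9 + 7.6 = 24.1.
Along x: (3421.5 + 7.6·x) / 24.1 = 126 (existing moment 1.4·146 + 7.7·221 + 5.5·232 + 1.9·126 = 3421.5) ⇒ x = (3036.6 − 3421.5) / 7.6 ≈ -50.64.
Along y: (1539.0 + 7.6·y) / 24.1 = 108 (existing moment 1.4·191 + 7.7·38 + 5.5·121 + 1.9·165 = 1539.0) ⇒ y = (2602.8 − 1539.0) / 7.6 ≈ 139.97.

(-50.6, 140.0)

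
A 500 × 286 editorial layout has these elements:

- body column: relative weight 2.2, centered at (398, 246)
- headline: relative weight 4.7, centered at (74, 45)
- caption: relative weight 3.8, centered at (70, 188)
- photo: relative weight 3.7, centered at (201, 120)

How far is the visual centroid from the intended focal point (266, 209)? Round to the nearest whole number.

Σw = 2.2 + 4.7 + 3.8 + 3.7 = 14.4.
Σw·x = 2.2·398 + 4.7·74 + 3.8·70 + 3.7·201 = 2233.1, so x̄ = 2233.1/14.4 ≈ 155.08.
Σw·y = 2.2·246 + 4.7·45 + 3.8·188 + 3.7·120 = 1911.1, so ȳ = 1911.1/14.4 ≈ 132.72.
From (266, 209): dx = -110.92, dy = -76.28, so the distance is √(dx²+dy²) ≈ 134.62.

≈ 135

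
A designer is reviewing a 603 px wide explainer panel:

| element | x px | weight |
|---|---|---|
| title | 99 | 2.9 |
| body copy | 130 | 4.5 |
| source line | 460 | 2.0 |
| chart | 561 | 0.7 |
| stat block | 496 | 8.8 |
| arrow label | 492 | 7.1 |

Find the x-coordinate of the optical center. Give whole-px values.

Total weight = 2.9 + 4.5 + 2.0 + 0.7 + 8.8 + 7.1 = 26.0.
x: moment 10042.8 / weight 26.0 ≈ 386.26

x ≈ 386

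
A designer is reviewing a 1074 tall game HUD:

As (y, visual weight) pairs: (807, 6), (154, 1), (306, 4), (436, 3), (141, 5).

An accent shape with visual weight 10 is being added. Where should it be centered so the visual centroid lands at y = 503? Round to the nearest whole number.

After adding the accent shape, total weight = 6 + 1 + 4 + 3 + 5 + 10 = 29.
y: target moment 29×503 = 14587; current 6·807 + 1·154 + 4·306 + 3·436 + 5·141 = 8233; the accent shape supplies 6354, so y = 6354/10 ≈ 635.40.

y ≈ 635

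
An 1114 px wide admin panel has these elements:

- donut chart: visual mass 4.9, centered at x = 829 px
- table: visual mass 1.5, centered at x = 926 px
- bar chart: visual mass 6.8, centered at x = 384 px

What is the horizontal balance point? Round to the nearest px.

x ≈ 611

Σw = 4.9 + 1.5 + 6.8 = 13.2.
x-moment: 4.9·829 + 1.5·926 + 6.8·384 = 8062.3; centroid 8062.3/13.2 ≈ 610.78.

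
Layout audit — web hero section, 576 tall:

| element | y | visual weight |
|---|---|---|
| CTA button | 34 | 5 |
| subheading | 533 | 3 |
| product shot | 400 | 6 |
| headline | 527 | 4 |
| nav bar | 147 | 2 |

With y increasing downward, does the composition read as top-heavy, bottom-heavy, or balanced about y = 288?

bottom-heavy

Σw = 5 + 3 + 6 + 4 + 2 = 20.
Σw·y = 5·34 + 3·533 + 6·400 + 4·527 + 2·147 = 6571, so ȳ = 6571/20 ≈ 328.55.
328.6 lies below (larger y than) the midline 288, so the layout is bottom-heavy.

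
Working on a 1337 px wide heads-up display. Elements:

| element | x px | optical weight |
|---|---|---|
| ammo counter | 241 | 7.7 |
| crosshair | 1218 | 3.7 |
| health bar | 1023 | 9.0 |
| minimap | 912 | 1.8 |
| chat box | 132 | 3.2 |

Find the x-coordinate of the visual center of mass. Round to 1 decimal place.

Total weight = 7.7 + 3.7 + 9.0 + 1.8 + 3.2 = 25.4.
Σw·x = 7.7·241 + 3.7·1218 + 9.0·1023 + 1.8·912 + 3.2·132 = 17633.3, so x̄ = 17633.3/25.4 ≈ 694.22.

x ≈ 694.2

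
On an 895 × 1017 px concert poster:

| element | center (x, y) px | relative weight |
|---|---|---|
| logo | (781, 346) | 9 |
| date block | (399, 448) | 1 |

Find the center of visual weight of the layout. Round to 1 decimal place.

(742.8, 356.2)

Total weight = 9 + 1 = 10.
Σw·x = 9·781 + 1·399 = 7428, so x̄ = 7428/10 ≈ 742.80.
Σw·y = 9·346 + 1·448 = 3562, so ȳ = 3562/10 ≈ 356.20.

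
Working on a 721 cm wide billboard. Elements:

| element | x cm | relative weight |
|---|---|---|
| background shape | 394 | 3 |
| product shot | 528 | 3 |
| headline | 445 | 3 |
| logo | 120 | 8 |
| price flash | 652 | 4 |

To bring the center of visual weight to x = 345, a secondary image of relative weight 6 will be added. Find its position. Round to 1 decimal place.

x ≈ 274.3

After adding the secondary image, total weight = 3 + 3 + 3 + 8 + 4 + 6 = 27.
Along x: (7669 + 6·x) / 27 = 345 (existing moment 3·394 + 3·528 + 3·445 + 8·120 + 4·652 = 7669) ⇒ x = (9315 − 7669) / 6 ≈ 274.33.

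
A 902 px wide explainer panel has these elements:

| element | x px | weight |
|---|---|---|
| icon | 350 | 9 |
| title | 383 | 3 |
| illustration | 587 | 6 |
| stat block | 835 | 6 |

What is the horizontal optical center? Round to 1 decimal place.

x ≈ 534.6

Weights sum to 9 + 3 + 6 + 6 = 24.
x-moment: 9·350 + 3·383 + 6·587 + 6·835 = 12831; centroid 12831/24 ≈ 534.62.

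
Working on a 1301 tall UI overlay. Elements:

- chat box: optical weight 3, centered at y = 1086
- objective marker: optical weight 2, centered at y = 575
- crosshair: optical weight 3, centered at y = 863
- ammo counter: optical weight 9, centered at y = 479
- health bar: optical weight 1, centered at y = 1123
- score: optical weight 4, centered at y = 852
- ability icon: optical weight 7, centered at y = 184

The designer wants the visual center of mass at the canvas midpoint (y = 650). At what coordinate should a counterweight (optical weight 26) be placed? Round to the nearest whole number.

With the counterweight, Σw becomes 3 + 2 + 3 + 9 + 1 + 4 + 7 + 26 = 55.
y: need Σw·y = 55·650 = 35750. Existing = 3·1086 + 2·575 + 3·863 + 9·479 + 1·1123 + 4·852 + 7·184 = 17127. Remainder 18623 / 26 ≈ 716.27.

y ≈ 716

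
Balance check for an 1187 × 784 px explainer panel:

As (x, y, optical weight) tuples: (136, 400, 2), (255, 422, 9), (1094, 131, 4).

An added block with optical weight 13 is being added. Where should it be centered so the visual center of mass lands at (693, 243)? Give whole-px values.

(959, 129)

With the added block, Σw becomes 2 + 9 + 4 + 13 = 28.
Along x: (6943 + 13·x) / 28 = 693 (existing moment 2·136 + 9·255 + 4·1094 = 6943) ⇒ x = (19404 − 6943) / 13 ≈ 958.54.
Along y: (5122 + 13·y) / 28 = 243 (existing moment 2·400 + 9·422 + 4·131 = 5122) ⇒ y = (6804 − 5122) / 13 ≈ 129.38.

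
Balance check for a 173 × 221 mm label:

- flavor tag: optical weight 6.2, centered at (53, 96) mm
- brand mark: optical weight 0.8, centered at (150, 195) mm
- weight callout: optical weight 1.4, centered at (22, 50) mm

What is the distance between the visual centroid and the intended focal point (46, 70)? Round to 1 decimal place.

≈ 29.9 mm

Σw = 6.2 + 0.8 + 1.4 = 8.4.
x: (6.2·53 + 0.8·150 + 1.4·22) / 8.4 = 479.4 / 8.4 ≈ 57.07
y: (6.2·96 + 0.8·195 + 1.4·50) / 8.4 = 821.2 / 8.4 ≈ 97.76
Offset from (46, 70): Δx ≈ 11.07, Δy ≈ 27.76; distance = √(Δx² + Δy²) ≈ 29.89.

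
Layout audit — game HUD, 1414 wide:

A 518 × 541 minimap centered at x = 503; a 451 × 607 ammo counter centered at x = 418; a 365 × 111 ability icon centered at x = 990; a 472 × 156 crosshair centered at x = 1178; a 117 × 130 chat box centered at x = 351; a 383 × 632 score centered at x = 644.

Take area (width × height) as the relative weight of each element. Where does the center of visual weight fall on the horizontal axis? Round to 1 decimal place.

x ≈ 587.3

Taking area as weight: minimap 518·541 = 280238, ammo counter 451·607 = 273757, ability icon 365·111 = 40515, crosshair 472·156 = 73632, chat box 117·130 = 15210, score 383·632 = 242056. Sum 925408.
x: moment 543461260 / weight 925408 ≈ 587.27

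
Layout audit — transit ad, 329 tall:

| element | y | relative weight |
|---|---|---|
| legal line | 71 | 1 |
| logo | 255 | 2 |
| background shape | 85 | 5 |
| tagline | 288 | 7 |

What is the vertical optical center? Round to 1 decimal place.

y ≈ 201.5

Total weight = 1 + 2 + 5 + 7 = 15.
y-moment: 1·71 + 2·255 + 5·85 + 7·288 = 3022; centroid 3022/15 ≈ 201.47.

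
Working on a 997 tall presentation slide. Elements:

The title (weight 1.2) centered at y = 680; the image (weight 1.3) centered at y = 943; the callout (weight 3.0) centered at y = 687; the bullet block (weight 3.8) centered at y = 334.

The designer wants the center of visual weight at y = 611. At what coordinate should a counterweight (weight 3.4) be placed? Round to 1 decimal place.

After adding the counterweight, total weight = 1.2 + 1.3 + 3.0 + 3.8 + 3.4 = 12.7.
y: need Σw·y = 12.7·611 = 7759.7. Existing = 1.2·680 + 1.3·943 + 3.0·687 + 3.8·334 = 5372.1. Remainder 2387.6 / 3.4 ≈ 702.24.

y ≈ 702.2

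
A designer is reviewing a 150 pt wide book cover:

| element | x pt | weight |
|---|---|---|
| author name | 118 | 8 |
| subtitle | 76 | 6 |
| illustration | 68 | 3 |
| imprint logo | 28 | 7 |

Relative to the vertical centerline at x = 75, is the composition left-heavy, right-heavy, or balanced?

Weights sum to 8 + 6 + 3 + 7 = 24.
x: (8·118 + 6·76 + 3·68 + 7·28) / 24 = 1800 / 24 ≈ 75.00
The centroid 75.00 matches the midline at 75, so the layout is balanced.

balanced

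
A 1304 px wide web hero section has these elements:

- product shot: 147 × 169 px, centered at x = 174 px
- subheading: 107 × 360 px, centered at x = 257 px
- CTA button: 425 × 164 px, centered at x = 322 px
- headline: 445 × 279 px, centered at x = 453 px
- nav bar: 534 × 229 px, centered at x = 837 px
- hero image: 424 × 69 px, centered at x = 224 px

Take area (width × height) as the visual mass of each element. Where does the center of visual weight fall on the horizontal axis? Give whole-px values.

Areas: product shot 147·169 = 24843, subheading 107·360 = 38520, CTA button 425·164 = 69700, headline 445·279 = 124155, nav bar 534·229 = 122286, hero image 424·69 = 29256. Total weight = 408760.
Σw·x = 201814663; x̄ = 201814663/408760 ≈ 493.72.

x ≈ 494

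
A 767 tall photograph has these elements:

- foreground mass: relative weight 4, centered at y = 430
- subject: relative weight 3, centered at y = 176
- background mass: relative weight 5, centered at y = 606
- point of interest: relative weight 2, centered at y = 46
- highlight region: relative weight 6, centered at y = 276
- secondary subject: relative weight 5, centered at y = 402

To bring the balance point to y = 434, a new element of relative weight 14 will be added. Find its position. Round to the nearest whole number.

After adding the new element, total weight = 4 + 3 + 5 + 2 + 6 + 5 + 14 = 39.
y: target moment 39×434 = 16926; current 4·430 + 3·176 + 5·606 + 2·46 + 6·276 + 5·402 = 9036; the new element supplies 7890, so y = 7890/14 ≈ 563.57.

y ≈ 564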